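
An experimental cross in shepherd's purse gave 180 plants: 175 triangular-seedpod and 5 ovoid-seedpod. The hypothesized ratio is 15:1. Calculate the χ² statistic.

3.704

Total ratio parts = 16. Expected numbers out of 180:
  triangular-seedpod: 180 × 15/16 = 168.75
  ovoid-seedpod: 180 × 1/16 = 11.25
χ² = Σ (O − E)² / E
  triangular-seedpod: (175 − 168.75)² / 168.75 = 0.2315
  ovoid-seedpod: (5 − 11.25)² / 11.25 = 3.4722
χ² = 0.2315 + 3.4722 = 3.7037 ≈ 3.704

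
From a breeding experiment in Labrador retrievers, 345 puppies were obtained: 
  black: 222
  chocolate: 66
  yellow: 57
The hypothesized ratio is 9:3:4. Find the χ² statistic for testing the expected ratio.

13.968

Under the 9:3:4 hypothesis (Σ ratio = 16, N = 345):
  black: 345 × 9/16 = 194.0625
  chocolate: 345 × 3/16 = 64.6875
  yellow: 345 × 4/16 = 86.25
χ² = Σ (O − E)² / E
  black: (222 − 194.0625)² / 194.0625 = 4.0219
  chocolate: (66 − 64.6875)² / 64.6875 = 0.0266
  yellow: (57 − 86.25)² / 86.25 = 9.9196
χ² = 4.0219 + 0.0266 + 9.9196 = 13.9681 ≈ 13.968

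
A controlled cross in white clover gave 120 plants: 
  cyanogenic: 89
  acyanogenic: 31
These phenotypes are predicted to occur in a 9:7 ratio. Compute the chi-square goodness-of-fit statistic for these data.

Under the 9:7 hypothesis (Σ ratio = 16, N = 120):
  cyanogenic: 120 × 9/16 = 67.5
  acyanogenic: 120 × 7/16 = 52.5
χ² = Σ (O − E)² / E
  cyanogenic: (89 − 67.5)² / 67.5 = 6.8481
  acyanogenic: (31 − 52.5)² / 52.5 = 8.8048
χ² = 6.8481 + 8.8048 = 15.6529 ≈ 15.653

15.653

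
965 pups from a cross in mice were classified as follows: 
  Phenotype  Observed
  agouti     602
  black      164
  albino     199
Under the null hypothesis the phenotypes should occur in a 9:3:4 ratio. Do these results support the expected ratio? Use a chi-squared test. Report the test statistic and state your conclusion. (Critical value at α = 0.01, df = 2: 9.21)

The 9:3:4 ratio has 16 parts, so with N = 965 the expected counts are:
  agouti: 965 × 9/16 = 542.8125
  black: 965 × 3/16 = 180.9375
  albino: 965 × 4/16 = 241.25
χ² = Σ (O − E)² / E
  agouti: (602 − 542.8125)² / 542.8125 = 6.4537
  black: (164 − 180.9375)² / 180.9375 = 1.5855
  albino: (199 − 241.25)² / 241.25 = 7.3992
χ² = 6.4537 + 1.5855 + 7.3992 = 15.4384 ≈ 15.438
Degrees of freedom = 3 − 1 = 2; critical value at α = 0.01 is 9.21.
Since 15.438 > 9.21, we reject the null hypothesis — the data do not fit the 9:3:4 ratio.

15.438; not consistent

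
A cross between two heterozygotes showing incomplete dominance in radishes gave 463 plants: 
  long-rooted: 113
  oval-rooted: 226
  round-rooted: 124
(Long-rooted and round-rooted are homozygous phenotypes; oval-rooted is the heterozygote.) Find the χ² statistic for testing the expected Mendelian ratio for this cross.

0.784

With incomplete dominance, a heterozygote × heterozygote cross gives a 1:2:1 phenotypic ratio.
Under the 1:2:1 hypothesis (Σ ratio = 4, N = 463):
  long-rooted: 463 × 1/4 = 115.75
  oval-rooted: 463 × 2/4 = 231.5
  round-rooted: 463 × 1/4 = 115.75
χ² = Σ (O − E)² / E
  long-rooted: (113 − 115.75)² / 115.75 = 0.0653
  oval-rooted: (226 − 231.5)² / 231.5 = 0.1307
  round-rooted: (124 − 115.75)² / 115.75 = 0.5880
χ² = 0.0653 + 0.1307 + 0.5880 = 0.784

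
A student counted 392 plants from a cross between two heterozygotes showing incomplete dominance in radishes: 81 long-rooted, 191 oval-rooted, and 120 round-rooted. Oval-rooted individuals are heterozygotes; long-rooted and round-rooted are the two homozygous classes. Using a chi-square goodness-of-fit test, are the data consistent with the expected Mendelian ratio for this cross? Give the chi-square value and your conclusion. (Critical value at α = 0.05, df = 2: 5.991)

8.015; not consistent

With incomplete dominance, a heterozygote × heterozygote cross gives a 1:2:1 phenotypic ratio.
The 1:2:1 ratio has 4 parts, so with N = 392 the expected counts are:
  long-rooted: 392 × 1/4 = 98
  oval-rooted: 392 × 2/4 = 196
  round-rooted: 392 × 1/4 = 98
χ² = Σ (O − E)² / E
  long-rooted: (81 − 98)² / 98 = 2.9490
  oval-rooted: (191 − 196)² / 196 = 0.1276
  round-rooted: (120 − 98)² / 98 = 4.9388
χ² = 2.9490 + 0.1276 + 4.9388 = 8.0154 ≈ 8.015
Degrees of freedom = 3 − 1 = 2; critical value at α = 0.05 is 5.991.
Since 8.015 > 5.991, we reject the null hypothesis — the data do not fit the 1:2:1 ratio.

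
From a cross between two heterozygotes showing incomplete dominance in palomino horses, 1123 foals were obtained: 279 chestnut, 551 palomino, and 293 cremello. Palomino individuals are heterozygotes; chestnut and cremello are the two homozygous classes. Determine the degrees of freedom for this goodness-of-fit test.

With incomplete dominance, a heterozygote × heterozygote cross gives a 1:2:1 phenotypic ratio.
A goodness-of-fit test with 3 phenotype classes has df = 3 − 1 = 2.

2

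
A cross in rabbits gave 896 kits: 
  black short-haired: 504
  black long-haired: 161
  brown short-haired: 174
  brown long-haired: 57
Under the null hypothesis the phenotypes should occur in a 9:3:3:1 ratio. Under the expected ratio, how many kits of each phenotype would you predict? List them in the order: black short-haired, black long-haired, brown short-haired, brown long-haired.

504, 168, 168, 56

Total ratio parts = 16. Expected numbers out of 896:
  black short-haired: 896 × 9/16 = 504
  black long-haired: 896 × 3/16 = 168
  brown short-haired: 896 × 3/16 = 168
  brown long-haired: 896 × 1/16 = 56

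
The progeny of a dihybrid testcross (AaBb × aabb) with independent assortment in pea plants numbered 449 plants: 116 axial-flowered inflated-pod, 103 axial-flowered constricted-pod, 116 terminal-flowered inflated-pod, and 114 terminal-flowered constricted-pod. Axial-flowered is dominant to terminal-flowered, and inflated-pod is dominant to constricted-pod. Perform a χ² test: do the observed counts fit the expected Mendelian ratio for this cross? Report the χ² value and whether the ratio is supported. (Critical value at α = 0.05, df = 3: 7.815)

A dihybrid testcross with independent assortment gives a 1:1:1:1 ratio.
Expected counts for N = 449 under a 1:1:1:1 ratio (total parts = 4):
  axial-flowered inflated-pod: 449 × 1/4 = 112.25
  axial-flowered constricted-pod: 449 × 1/4 = 112.25
  terminal-flowered inflated-pod: 449 × 1/4 = 112.25
  terminal-flowered constricted-pod: 449 × 1/4 = 112.25
χ² = Σ (O − E)² / E
  axial-flowered inflated-pod: (116 − 112.25)² / 112.25 = 0.1253
  axial-flowered constricted-pod: (103 − 112.25)² / 112.25 = 0.7622
  terminal-flowered inflated-pod: (116 − 112.25)² / 112.25 = 0.1253
  terminal-flowered constricted-pod: (114 − 112.25)² / 112.25 = 0.0273
χ² = 0.1253 + 0.7622 + 0.1253 + 0.0273 = 1.0401 ≈ 1.040
Degrees of freedom = 4 − 1 = 3; critical value at α = 0.05 is 7.815.
Since 1.040 < 7.815, we fail to reject the null hypothesis — the data are consistent with the 1:1:1:1 ratio.

1.040; consistent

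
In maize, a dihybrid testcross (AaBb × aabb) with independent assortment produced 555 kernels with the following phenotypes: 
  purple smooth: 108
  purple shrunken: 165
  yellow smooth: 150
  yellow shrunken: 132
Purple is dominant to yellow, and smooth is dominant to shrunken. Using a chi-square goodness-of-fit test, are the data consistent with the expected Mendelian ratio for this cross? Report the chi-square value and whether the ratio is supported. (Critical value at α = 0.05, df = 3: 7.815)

A dihybrid testcross with independent assortment gives a 1:1:1:1 ratio.
Under the 1:1:1:1 hypothesis (Σ ratio = 4, N = 555):
  purple smooth: 555 × 1/4 = 138.75
  purple shrunken: 555 × 1/4 = 138.75
  yellow smooth: 555 × 1/4 = 138.75
  yellow shrunken: 555 × 1/4 = 138.75
χ² = Σ (O − E)² / E
  purple smooth: (108 − 138.75)² / 138.75 = 6.8149
  purple shrunken: (165 − 138.75)² / 138.75 = 4.9662
  yellow smooth: (150 − 138.75)² / 138.75 = 0.9122
  yellow shrunken: (132 − 138.75)² / 138.75 = 0.3284
χ² = 6.8149 + 4.9662 + 0.9122 + 0.3284 = 13.0217 ≈ 13.022
Degrees of freedom = 4 − 1 = 3; critical value at α = 0.05 is 7.815.
Since 13.022 > 7.815, we reject the null hypothesis — the data do not fit the 1:1:1:1 ratio.

13.022; not consistent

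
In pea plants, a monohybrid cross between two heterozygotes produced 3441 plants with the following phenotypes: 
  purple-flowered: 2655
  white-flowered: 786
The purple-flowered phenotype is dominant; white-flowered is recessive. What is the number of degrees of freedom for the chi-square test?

1

For a monohybrid cross between heterozygotes with complete dominance, the expected phenotypic ratio is 3:1.
A goodness-of-fit test with 2 phenotype classes has df = 2 − 1 = 1.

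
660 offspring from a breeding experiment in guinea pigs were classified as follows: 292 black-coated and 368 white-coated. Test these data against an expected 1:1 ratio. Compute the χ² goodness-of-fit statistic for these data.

The 1:1 ratio has 2 parts, so with N = 660 the expected counts are:
  black-coated: 660 × 1/2 = 330
  white-coated: 660 × 1/2 = 330
χ² = Σ (O − E)² / E
  black-coated: (292 − 330)² / 330 = 4.3758
  white-coated: (368 − 330)² / 330 = 4.3758
χ² = 4.3758 + 4.3758 = 8.7516 ≈ 8.752

8.752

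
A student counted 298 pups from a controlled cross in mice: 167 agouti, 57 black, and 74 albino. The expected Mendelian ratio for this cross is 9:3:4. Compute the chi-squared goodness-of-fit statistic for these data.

Under the 9:3:4 hypothesis (Σ ratio = 16, N = 298):
  agouti: 298 × 9/16 = 167.625
  black: 298 × 3/16 = 55.875
  albino: 298 × 4/16 = 74.5
χ² = Σ (O − E)² / E
  agouti: (167 − 167.625)² / 167.625 = 0.0023
  black: (57 − 55.875)² / 55.875 = 0.0227
  albino: (74 − 74.5)² / 74.5 = 0.0034
χ² = 0.0023 + 0.0227 + 0.0034 = 0.0284 ≈ 0.028

0.028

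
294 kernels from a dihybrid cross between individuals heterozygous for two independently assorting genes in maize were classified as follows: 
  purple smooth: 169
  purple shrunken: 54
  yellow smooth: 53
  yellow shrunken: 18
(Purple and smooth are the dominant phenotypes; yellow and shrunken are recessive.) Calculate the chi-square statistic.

0.192

A dihybrid F₂ with independent assortment and complete dominance at both loci gives a 9:3:3:1 phenotypic ratio.
The 9:3:3:1 ratio has 16 parts, so with N = 294 the expected counts are:
  purple smooth: 294 × 9/16 = 165.375
  purple shrunken: 294 × 3/16 = 55.125
  yellow smooth: 294 × 3/16 = 55.125
  yellow shrunken: 294 × 1/16 = 18.375
χ² = Σ (O − E)² / E
  purple smooth: (169 − 165.375)² / 165.375 = 0.0795
  purple shrunken: (54 − 55.125)² / 55.125 = 0.0230
  yellow smooth: (53 − 55.125)² / 55.125 = 0.0819
  yellow shrunken: (18 − 18.375)² / 18.375 = 0.0077
χ² = 0.0795 + 0.0230 + 0.0819 + 0.0077 = 0.1921 ≈ 0.192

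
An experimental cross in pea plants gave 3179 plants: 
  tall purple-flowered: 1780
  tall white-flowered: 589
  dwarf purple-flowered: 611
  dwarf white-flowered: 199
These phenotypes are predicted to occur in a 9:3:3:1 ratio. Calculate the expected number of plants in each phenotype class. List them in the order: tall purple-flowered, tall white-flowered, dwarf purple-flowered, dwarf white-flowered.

Total ratio parts = 16. Expected numbers out of 3179:
  tall purple-flowered: 3179 × 9/16 = 1788.1875
  tall white-flowered: 3179 × 3/16 = 596.0625
  dwarf purple-flowered: 3179 × 3/16 = 596.0625
  dwarf white-flowered: 3179 × 1/16 = 198.6875

1788.1875, 596.0625, 596.0625, 198.6875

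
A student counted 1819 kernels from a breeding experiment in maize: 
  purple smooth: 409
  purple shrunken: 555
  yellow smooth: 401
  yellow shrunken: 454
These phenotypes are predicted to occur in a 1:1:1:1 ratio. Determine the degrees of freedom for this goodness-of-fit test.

A goodness-of-fit test with 4 phenotype classes has df = 4 − 1 = 3.

3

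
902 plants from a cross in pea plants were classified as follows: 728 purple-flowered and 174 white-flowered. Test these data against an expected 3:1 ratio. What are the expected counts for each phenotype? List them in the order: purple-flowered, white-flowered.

676.5, 225.5

The 3:1 ratio has 4 parts, so with N = 902 the expected counts are:
  purple-flowered: 902 × 3/4 = 676.5
  white-flowered: 902 × 1/4 = 225.5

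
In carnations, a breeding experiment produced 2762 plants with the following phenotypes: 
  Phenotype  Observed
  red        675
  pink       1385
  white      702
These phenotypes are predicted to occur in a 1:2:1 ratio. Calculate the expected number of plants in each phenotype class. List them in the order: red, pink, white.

690.5, 1381, 690.5

Expected counts for N = 2762 under a 1:2:1 ratio (total parts = 4):
  red: 2762 × 1/4 = 690.5
  pink: 2762 × 2/4 = 1381
  white: 2762 × 1/4 = 690.5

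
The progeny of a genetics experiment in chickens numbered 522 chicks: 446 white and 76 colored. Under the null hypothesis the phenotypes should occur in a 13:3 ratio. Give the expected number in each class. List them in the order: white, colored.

Total ratio parts = 16. Expected numbers out of 522:
  white: 522 × 13/16 = 424.125
  colored: 522 × 3/16 = 97.875

424.125, 97.875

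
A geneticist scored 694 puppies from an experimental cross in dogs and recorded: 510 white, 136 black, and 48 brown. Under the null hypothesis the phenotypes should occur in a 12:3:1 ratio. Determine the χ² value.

0.970

Under the 12:3:1 hypothesis (Σ ratio = 16, N = 694):
  white: 694 × 12/16 = 520.5
  black: 694 × 3/16 = 130.125
  brown: 694 × 1/16 = 43.375
χ² = Σ (O − E)² / E
  white: (510 − 520.5)² / 520.5 = 0.2118
  black: (136 − 130.125)² / 130.125 = 0.2652
  brown: (48 − 43.375)² / 43.375 = 0.4932
χ² = 0.2118 + 0.2652 + 0.4932 = 0.9702 ≈ 0.970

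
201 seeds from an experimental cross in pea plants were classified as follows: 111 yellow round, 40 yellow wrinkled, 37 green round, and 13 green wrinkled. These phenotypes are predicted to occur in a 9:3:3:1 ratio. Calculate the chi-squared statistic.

Expected counts for N = 201 under a 9:3:3:1 ratio (total parts = 16):
  yellow round: 201 × 9/16 = 113.0625
  yellow wrinkled: 201 × 3/16 = 37.6875
  green round: 201 × 3/16 = 37.6875
  green wrinkled: 201 × 1/16 = 12.5625
χ² = Σ (O − E)² / E
  yellow round: (111 − 113.0625)² / 113.0625 = 0.0376
  yellow wrinkled: (40 − 37.6875)² / 37.6875 = 0.1419
  green round: (37 − 37.6875)² / 37.6875 = 0.0125
  green wrinkled: (13 − 12.5625)² / 12.5625 = 0.0152
χ² = 0.0376 + 0.1419 + 0.0125 + 0.0152 = 0.2072 ≈ 0.207

0.207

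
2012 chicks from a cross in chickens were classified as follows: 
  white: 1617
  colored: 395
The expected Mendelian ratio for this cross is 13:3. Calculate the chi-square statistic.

1.028

Expected counts for N = 2012 under a 13:3 ratio (total parts = 16):
  white: 2012 × 13/16 = 1634.75
  colored: 2012 × 3/16 = 377.25
χ² = Σ (O − E)² / E
  white: (1617 − 1634.75)² / 1634.75 = 0.1927
  colored: (395 − 377.25)² / 377.25 = 0.8352
χ² = 0.1927 + 0.8352 = 1.0279 ≈ 1.028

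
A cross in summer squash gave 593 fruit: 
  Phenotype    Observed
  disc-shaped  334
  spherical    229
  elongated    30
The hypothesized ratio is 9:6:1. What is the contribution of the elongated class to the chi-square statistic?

1.346

Expected counts for N = 593 under a 9:6:1 ratio (total parts = 16):
  disc-shaped: 593 × 9/16 = 333.5625
  spherical: 593 × 6/16 = 222.375
  elongated: 593 × 1/16 = 37.0625
Contribution of elongated: (30 − 37.0625)² / 37.0625 = 1.3458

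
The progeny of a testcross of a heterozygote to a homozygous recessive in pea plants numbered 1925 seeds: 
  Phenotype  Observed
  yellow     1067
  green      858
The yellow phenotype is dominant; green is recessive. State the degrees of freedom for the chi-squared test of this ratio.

A testcross of a heterozygote (Aa × aa) gives a 1:1 phenotypic ratio.
A goodness-of-fit test with 2 phenotype classes has df = 2 − 1 = 1.

1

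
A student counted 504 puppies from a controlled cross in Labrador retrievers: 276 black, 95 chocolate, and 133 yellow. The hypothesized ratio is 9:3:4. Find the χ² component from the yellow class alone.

0.389

Total ratio parts = 16. Expected numbers out of 504:
  black: 504 × 9/16 = 283.5
  chocolate: 504 × 3/16 = 94.5
  yellow: 504 × 4/16 = 126
Contribution of yellow: (133 − 126)² / 126 = 0.3889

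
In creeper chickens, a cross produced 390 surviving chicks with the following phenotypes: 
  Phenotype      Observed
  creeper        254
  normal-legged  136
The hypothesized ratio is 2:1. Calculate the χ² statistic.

Total ratio parts = 3. Expected numbers out of 390:
  creeper: 390 × 2/3 = 260
  normal-legged: 390 × 1/3 = 130
χ² = Σ (O − E)² / E
  creeper: (254 − 260)² / 260 = 0.1385
  normal-legged: (136 − 130)² / 130 = 0.2769
χ² = 0.1385 + 0.2769 = 0.4154 ≈ 0.415

0.415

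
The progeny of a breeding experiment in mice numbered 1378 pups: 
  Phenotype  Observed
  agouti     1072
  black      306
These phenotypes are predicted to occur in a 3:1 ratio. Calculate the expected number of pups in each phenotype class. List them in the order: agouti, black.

Total ratio parts = 4. Expected numbers out of 1378:
  agouti: 1378 × 3/4 = 1033.5
  black: 1378 × 1/4 = 344.5

1033.5, 344.5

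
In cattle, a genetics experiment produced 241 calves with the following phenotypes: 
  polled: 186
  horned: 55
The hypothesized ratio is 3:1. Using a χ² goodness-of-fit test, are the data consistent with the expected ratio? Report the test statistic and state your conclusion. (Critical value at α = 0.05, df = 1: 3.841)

0.610; consistent

Total ratio parts = 4. Expected numbers out of 241:
  polled: 241 × 3/4 = 180.75
  horned: 241 × 1/4 = 60.25
χ² = Σ (O − E)² / E
  polled: (186 − 180.75)² / 180.75 = 0.1525
  horned: (55 − 60.25)² / 60.25 = 0.4575
χ² = 0.1525 + 0.4575 = 0.610
Degrees of freedom = 2 − 1 = 1; critical value at α = 0.05 is 3.841.
Since 0.610 < 3.841, we fail to reject the null hypothesis — the data are consistent with the 3:1 ratio.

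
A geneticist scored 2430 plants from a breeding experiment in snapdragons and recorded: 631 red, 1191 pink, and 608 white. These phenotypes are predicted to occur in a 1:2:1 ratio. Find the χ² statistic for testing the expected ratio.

1.384

Expected counts for N = 2430 under a 1:2:1 ratio (total parts = 4):
  red: 2430 × 1/4 = 607.5
  pink: 2430 × 2/4 = 1215
  white: 2430 × 1/4 = 607.5
χ² = Σ (O − E)² / E
  red: (631 − 607.5)² / 607.5 = 0.9091
  pink: (1191 − 1215)² / 1215 = 0.4741
  white: (608 − 607.5)² / 607.5 = 0.0004
χ² = 0.9091 + 0.4741 + 0.0004 = 1.3836 ≈ 1.384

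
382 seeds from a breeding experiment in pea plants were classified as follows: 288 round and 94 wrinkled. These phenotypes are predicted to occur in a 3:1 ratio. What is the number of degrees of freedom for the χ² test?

1

A goodness-of-fit test with 2 phenotype classes has df = 2 − 1 = 1.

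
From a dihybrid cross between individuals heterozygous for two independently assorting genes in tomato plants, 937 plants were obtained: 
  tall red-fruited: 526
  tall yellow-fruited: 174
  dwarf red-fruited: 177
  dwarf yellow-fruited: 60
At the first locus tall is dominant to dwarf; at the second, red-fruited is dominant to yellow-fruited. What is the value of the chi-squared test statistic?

A dihybrid F₂ with independent assortment and complete dominance at both loci gives a 9:3:3:1 phenotypic ratio.
Total ratio parts = 16. Expected numbers out of 937:
  tall red-fruited: 937 × 9/16 = 527.0625
  tall yellow-fruited: 937 × 3/16 = 175.6875
  dwarf red-fruited: 937 × 3/16 = 175.6875
  dwarf yellow-fruited: 937 × 1/16 = 58.5625
χ² = Σ (O − E)² / E
  tall red-fruited: (526 − 527.0625)² / 527.0625 = 0.0021
  tall yellow-fruited: (174 − 175.6875)² / 175.6875 = 0.0162
  dwarf red-fruited: (177 − 175.6875)² / 175.6875 = 0.0098
  dwarf yellow-fruited: (60 − 58.5625)² / 58.5625 = 0.0353
χ² = 0.0021 + 0.0162 + 0.0098 + 0.0353 = 0.0634 ≈ 0.063

0.063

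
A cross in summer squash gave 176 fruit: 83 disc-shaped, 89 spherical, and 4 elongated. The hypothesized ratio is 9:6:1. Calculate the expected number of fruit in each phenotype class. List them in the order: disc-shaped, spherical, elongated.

Total ratio parts = 16. Expected numbers out of 176:
  disc-shaped: 176 × 9/16 = 99
  spherical: 176 × 6/16 = 66
  elongated: 176 × 1/16 = 11

99, 66, 11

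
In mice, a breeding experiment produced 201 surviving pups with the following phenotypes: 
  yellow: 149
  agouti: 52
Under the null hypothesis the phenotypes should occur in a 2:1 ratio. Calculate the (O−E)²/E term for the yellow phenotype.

Total ratio parts = 3. Expected numbers out of 201:
  yellow: 201 × 2/3 = 134
  agouti: 201 × 1/3 = 67
Contribution of yellow: (149 − 134)² / 134 = 1.6791

1.679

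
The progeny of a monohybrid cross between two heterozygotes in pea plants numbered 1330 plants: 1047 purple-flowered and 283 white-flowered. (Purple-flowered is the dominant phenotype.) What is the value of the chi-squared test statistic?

9.826

For a monohybrid cross between heterozygotes with complete dominance, the expected phenotypic ratio is 3:1.
Total ratio parts = 4. Expected numbers out of 1330:
  purple-flowered: 1330 × 3/4 = 997.5
  white-flowered: 1330 × 1/4 = 332.5
χ² = Σ (O − E)² / E
  purple-flowered: (1047 − 997.5)² / 997.5 = 2.4564
  white-flowered: (283 − 332.5)² / 332.5 = 7.3692
χ² = 2.4564 + 7.3692 = 9.8256 ≈ 9.826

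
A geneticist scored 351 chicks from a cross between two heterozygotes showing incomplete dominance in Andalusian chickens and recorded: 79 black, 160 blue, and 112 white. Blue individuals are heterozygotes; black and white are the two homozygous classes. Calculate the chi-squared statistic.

8.943

With incomplete dominance, a heterozygote × heterozygote cross gives a 1:2:1 phenotypic ratio.
Under the 1:2:1 hypothesis (Σ ratio = 4, N = 351):
  black: 351 × 1/4 = 87.75
  blue: 351 × 2/4 = 175.5
  white: 351 × 1/4 = 87.75
χ² = Σ (O − E)² / E
  black: (79 − 87.75)² / 87.75 = 0.8725
  blue: (160 − 175.5)² / 175.5 = 1.3689
  white: (112 − 87.75)² / 87.75 = 6.7016
χ² = 0.8725 + 1.3689 + 6.7016 = 8.943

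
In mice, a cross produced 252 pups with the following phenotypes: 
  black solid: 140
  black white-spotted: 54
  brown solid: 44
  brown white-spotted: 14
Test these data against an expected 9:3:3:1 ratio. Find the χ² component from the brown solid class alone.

The 9:3:3:1 ratio has 16 parts, so with N = 252 the expected counts are:
  black solid: 252 × 9/16 = 141.75
  black white-spotted: 252 × 3/16 = 47.25
  brown solid: 252 × 3/16 = 47.25
  brown white-spotted: 252 × 1/16 = 15.75
Contribution of brown solid: (44 − 47.25)² / 47.25 = 0.2235

0.224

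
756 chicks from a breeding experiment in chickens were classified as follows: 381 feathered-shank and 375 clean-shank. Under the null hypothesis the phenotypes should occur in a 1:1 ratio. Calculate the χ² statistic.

The 1:1 ratio has 2 parts, so with N = 756 the expected counts are:
  feathered-shank: 756 × 1/2 = 378
  clean-shank: 756 × 1/2 = 378
χ² = Σ (O − E)² / E
  feathered-shank: (381 − 378)² / 378 = 0.0238
  clean-shank: (375 − 378)² / 378 = 0.0238
χ² = 0.0238 + 0.0238 = 0.0476 ≈ 0.048

0.048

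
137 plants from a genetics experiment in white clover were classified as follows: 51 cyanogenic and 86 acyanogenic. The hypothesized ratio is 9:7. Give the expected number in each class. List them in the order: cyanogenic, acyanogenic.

Expected counts for N = 137 under a 9:7 ratio (total parts = 16):
  cyanogenic: 137 × 9/16 = 77.0625
  acyanogenic: 137 × 7/16 = 59.9375

77.0625, 59.9375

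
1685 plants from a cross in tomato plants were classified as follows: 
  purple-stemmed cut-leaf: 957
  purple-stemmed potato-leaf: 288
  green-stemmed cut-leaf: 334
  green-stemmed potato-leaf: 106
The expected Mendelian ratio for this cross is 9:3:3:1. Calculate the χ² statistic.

Total ratio parts = 16. Expected numbers out of 1685:
  purple-stemmed cut-leaf: 1685 × 9/16 = 947.8125
  purple-stemmed potato-leaf: 1685 × 3/16 = 315.9375
  green-stemmed cut-leaf: 1685 × 3/16 = 315.9375
  green-stemmed potato-leaf: 1685 × 1/16 = 105.3125
χ² = Σ (O − E)² / E
  purple-stemmed cut-leaf: (957 − 947.8125)² / 947.8125 = 0.0891
  purple-stemmed potato-leaf: (288 − 315.9375)² / 315.9375 = 2.4704
  green-stemmed cut-leaf: (334 − 315.9375)² / 315.9375 = 1.0327
  green-stemmed potato-leaf: (106 − 105.3125)² / 105.3125 = 0.0045
χ² = 0.0891 + 2.4704 + 1.0327 + 0.0045 = 3.5967 ≈ 3.597

3.597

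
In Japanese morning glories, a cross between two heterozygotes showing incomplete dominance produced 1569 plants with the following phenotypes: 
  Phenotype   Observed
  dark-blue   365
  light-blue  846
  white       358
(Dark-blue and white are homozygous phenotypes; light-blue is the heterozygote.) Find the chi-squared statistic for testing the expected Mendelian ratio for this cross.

With incomplete dominance, a heterozygote × heterozygote cross gives a 1:2:1 phenotypic ratio.
Under the 1:2:1 hypothesis (Σ ratio = 4, N = 1569):
  dark-blue: 1569 × 1/4 = 392.25
  light-blue: 1569 × 2/4 = 784.5
  white: 1569 × 1/4 = 392.25
χ² = Σ (O − E)² / E
  dark-blue: (365 − 392.25)² / 392.25 = 1.8931
  light-blue: (846 − 784.5)² / 784.5 = 4.8212
  white: (358 − 392.25)² / 392.25 = 2.9906
χ² = 1.8931 + 4.8212 + 2.9906 = 9.7049 ≈ 9.705

9.705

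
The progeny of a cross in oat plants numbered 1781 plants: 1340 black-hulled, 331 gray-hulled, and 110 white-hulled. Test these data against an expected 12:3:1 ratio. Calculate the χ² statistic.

Under the 12:3:1 hypothesis (Σ ratio = 16, N = 1781):
  black-hulled: 1781 × 12/16 = 1335.75
  gray-hulled: 1781 × 3/16 = 333.9375
  white-hulled: 1781 × 1/16 = 111.3125
χ² = Σ (O − E)² / E
  black-hulled: (1340 − 1335.75)² / 1335.75 = 0.0135
  gray-hulled: (331 − 333.9375)² / 333.9375 = 0.0258
  white-hulled: (110 − 111.3125)² / 111.3125 = 0.0155
χ² = 0.0135 + 0.0258 + 0.0155 = 0.0548 ≈ 0.055

0.055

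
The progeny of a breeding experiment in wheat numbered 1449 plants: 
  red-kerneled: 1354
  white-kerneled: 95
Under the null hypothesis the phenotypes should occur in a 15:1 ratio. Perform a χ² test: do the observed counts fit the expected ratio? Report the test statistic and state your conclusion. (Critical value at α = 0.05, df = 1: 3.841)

0.232; consistent

The 15:1 ratio has 16 parts, so with N = 1449 the expected counts are:
  red-kerneled: 1449 × 15/16 = 1358.4375
  white-kerneled: 1449 × 1/16 = 90.5625
χ² = Σ (O − E)² / E
  red-kerneled: (1354 − 1358.4375)² / 1358.4375 = 0.0145
  white-kerneled: (95 − 90.5625)² / 90.5625 = 0.2174
χ² = 0.0145 + 0.2174 = 0.2319 ≈ 0.232
Degrees of freedom = 2 − 1 = 1; critical value at α = 0.05 is 3.841.
Since 0.232 < 3.841, we fail to reject the null hypothesis — the data are consistent with the 15:1 ratio.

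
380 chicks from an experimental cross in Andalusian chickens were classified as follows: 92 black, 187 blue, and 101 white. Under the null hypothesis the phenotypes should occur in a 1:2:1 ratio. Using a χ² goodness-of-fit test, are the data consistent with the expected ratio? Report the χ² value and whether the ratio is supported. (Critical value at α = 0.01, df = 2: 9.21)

0.521; consistent

Expected counts for N = 380 under a 1:2:1 ratio (total parts = 4):
  black: 380 × 1/4 = 95
  blue: 380 × 2/4 = 190
  white: 380 × 1/4 = 95
χ² = Σ (O − E)² / E
  black: (92 − 95)² / 95 = 0.0947
  blue: (187 − 190)² / 190 = 0.0474
  white: (101 − 95)² / 95 = 0.3789
χ² = 0.0947 + 0.0474 + 0.3789 = 0.521
Degrees of freedom = 3 − 1 = 2; critical value at α = 0.01 is 9.21.
Since 0.521 < 9.21, we fail to reject the null hypothesis — the data are consistent with the 1:2:1 ratio.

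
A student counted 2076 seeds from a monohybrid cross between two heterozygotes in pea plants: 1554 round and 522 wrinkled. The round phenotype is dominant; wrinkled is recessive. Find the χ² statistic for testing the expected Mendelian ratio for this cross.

0.023

For a monohybrid cross between heterozygotes with complete dominance, the expected phenotypic ratio is 3:1.
Total ratio parts = 4. Expected numbers out of 2076:
  round: 2076 × 3/4 = 1557
  wrinkled: 2076 × 1/4 = 519
χ² = Σ (O − E)² / E
  round: (1554 − 1557)² / 1557 = 0.0058
  wrinkled: (522 − 519)² / 519 = 0.0173
χ² = 0.0058 + 0.0173 = 0.0231 ≈ 0.023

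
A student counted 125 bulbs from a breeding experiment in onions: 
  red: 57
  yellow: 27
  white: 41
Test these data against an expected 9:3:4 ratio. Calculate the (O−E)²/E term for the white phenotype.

Expected counts for N = 125 under a 9:3:4 ratio (total parts = 16):
  red: 125 × 9/16 = 70.3125
  yellow: 125 × 3/16 = 23.4375
  white: 125 × 4/16 = 31.25
Contribution of white: (41 − 31.25)² / 31.25 = 3.0420

3.042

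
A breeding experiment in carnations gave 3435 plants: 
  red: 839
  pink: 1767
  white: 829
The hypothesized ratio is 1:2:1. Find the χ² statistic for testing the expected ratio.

2.911

The 1:2:1 ratio has 4 parts, so with N = 3435 the expected counts are:
  red: 3435 × 1/4 = 858.75
  pink: 3435 × 2/4 = 1717.5
  white: 3435 × 1/4 = 858.75
χ² = Σ (O − E)² / E
  red: (839 − 858.75)² / 858.75 = 0.4542
  pink: (1767 − 1717.5)² / 1717.5 = 1.4266
  white: (829 − 858.75)² / 858.75 = 1.0306
χ² = 0.4542 + 1.4266 + 1.0306 = 2.9114 ≈ 2.911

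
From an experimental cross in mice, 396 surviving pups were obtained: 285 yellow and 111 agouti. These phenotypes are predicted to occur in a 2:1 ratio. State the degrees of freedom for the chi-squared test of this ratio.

A goodness-of-fit test with 2 phenotype classes has df = 2 − 1 = 1.

1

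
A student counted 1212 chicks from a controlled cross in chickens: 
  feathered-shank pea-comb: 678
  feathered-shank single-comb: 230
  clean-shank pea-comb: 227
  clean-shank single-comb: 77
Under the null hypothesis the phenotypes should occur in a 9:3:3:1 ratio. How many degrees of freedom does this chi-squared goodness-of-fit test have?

3

A goodness-of-fit test with 4 phenotype classes has df = 4 − 1 = 3.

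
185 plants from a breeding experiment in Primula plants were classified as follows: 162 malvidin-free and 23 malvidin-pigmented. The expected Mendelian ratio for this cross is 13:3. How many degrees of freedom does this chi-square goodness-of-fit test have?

A goodness-of-fit test with 2 phenotype classes has df = 2 − 1 = 1.

1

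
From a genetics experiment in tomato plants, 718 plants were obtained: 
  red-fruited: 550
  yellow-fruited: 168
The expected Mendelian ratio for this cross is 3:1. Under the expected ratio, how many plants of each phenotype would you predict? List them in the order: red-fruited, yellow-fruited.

538.5, 179.5

The 3:1 ratio has 4 parts, so with N = 718 the expected counts are:
  red-fruited: 718 × 3/4 = 538.5
  yellow-fruited: 718 × 1/4 = 179.5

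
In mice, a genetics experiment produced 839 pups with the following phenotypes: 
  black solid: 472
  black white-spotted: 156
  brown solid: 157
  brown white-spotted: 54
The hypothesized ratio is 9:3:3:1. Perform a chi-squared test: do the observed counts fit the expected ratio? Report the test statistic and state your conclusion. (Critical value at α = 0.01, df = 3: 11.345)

Expected counts for N = 839 under a 9:3:3:1 ratio (total parts = 16):
  black solid: 839 × 9/16 = 471.9375
  black white-spotted: 839 × 3/16 = 157.3125
  brown solid: 839 × 3/16 = 157.3125
  brown white-spotted: 839 × 1/16 = 52.4375
χ² = Σ (O − E)² / E
  black solid: (472 − 471.9375)² / 471.9375 = 0.0000
  black white-spotted: (156 − 157.3125)² / 157.3125 = 0.0110
  brown solid: (157 − 157.3125)² / 157.3125 = 0.0006
  brown white-spotted: (54 − 52.4375)² / 52.4375 = 0.0466
χ² = 0.0000 + 0.0110 + 0.0006 + 0.0466 = 0.0582 ≈ 0.058
Degrees of freedom = 4 − 1 = 3; critical value at α = 0.01 is 11.345.
Since 0.058 < 11.345, we fail to reject the null hypothesis — the data are consistent with the 9:3:3:1 ratio.

0.058; consistent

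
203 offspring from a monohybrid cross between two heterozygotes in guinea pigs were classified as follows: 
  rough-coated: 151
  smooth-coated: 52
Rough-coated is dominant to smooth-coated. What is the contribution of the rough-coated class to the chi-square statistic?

0.010

For a monohybrid cross between heterozygotes with complete dominance, the expected phenotypic ratio is 3:1.
Total ratio parts = 4. Expected numbers out of 203:
  rough-coated: 203 × 3/4 = 152.25
  smooth-coated: 203 × 1/4 = 50.75
Contribution of rough-coated: (151 − 152.25)² / 152.25 = 0.0103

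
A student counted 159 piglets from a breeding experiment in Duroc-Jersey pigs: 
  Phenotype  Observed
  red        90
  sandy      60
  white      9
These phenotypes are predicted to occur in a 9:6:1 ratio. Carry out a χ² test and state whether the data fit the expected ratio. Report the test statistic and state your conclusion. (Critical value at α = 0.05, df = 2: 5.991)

0.094; consistent

Under the 9:6:1 hypothesis (Σ ratio = 16, N = 159):
  red: 159 × 9/16 = 89.4375
  sandy: 159 × 6/16 = 59.625
  white: 159 × 1/16 = 9.9375
χ² = Σ (O − E)² / E
  red: (90 − 89.4375)² / 89.4375 = 0.0035
  sandy: (60 − 59.625)² / 59.625 = 0.0024
  white: (9 − 9.9375)² / 9.9375 = 0.0884
χ² = 0.0035 + 0.0024 + 0.0884 = 0.0943 ≈ 0.094
Degrees of freedom = 3 − 1 = 2; critical value at α = 0.05 is 5.991.
Since 0.094 < 5.991, we fail to reject the null hypothesis — the data are consistent with the 9:6:1 ratio.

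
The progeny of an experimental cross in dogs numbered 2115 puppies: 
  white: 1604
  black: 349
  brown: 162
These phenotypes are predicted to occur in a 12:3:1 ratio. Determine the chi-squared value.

12.627

Under the 12:3:1 hypothesis (Σ ratio = 16, N = 2115):
  white: 2115 × 12/16 = 1586.25
  black: 2115 × 3/16 = 396.5625
  brown: 2115 × 1/16 = 132.1875
χ² = Σ (O − E)² / E
  white: (1604 − 1586.25)² / 1586.25 = 0.1986
  black: (349 − 396.5625)² / 396.5625 = 5.7045
  brown: (162 − 132.1875)² / 132.1875 = 6.7237
χ² = 0.1986 + 5.7045 + 6.7237 = 12.6268 ≈ 12.627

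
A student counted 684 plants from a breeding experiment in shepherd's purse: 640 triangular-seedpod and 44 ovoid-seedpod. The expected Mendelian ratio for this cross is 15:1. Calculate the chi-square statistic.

Under the 15:1 hypothesis (Σ ratio = 16, N = 684):
  triangular-seedpod: 684 × 15/16 = 641.25
  ovoid-seedpod: 684 × 1/16 = 42.75
χ² = Σ (O − E)² / E
  triangular-seedpod: (640 − 641.25)² / 641.25 = 0.0024
  ovoid-seedpod: (44 − 42.75)² / 42.75 = 0.0365
χ² = 0.0024 + 0.0365 = 0.0389 ≈ 0.039

0.039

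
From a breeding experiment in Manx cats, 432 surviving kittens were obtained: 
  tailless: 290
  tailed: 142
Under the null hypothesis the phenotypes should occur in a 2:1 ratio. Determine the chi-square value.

Total ratio parts = 3. Expected numbers out of 432:
  tailless: 432 × 2/3 = 288
  tailed: 432 × 1/3 = 144
χ² = Σ (O − E)² / E
  tailless: (290 − 288)² / 288 = 0.0139
  tailed: (142 − 144)² / 144 = 0.0278
χ² = 0.0139 + 0.0278 = 0.0417 ≈ 0.042

0.042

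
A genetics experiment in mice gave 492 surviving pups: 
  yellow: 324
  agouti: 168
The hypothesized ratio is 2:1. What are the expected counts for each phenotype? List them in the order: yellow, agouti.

328, 164

Under the 2:1 hypothesis (Σ ratio = 3, N = 492):
  yellow: 492 × 2/3 = 328
  agouti: 492 × 1/3 = 164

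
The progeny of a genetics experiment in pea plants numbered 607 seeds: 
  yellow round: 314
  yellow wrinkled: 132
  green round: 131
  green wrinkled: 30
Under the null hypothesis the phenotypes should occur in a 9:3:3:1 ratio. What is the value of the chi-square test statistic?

The 9:3:3:1 ratio has 16 parts, so with N = 607 the expected counts are:
  yellow round: 607 × 9/16 = 341.4375
  yellow wrinkled: 607 × 3/16 = 113.8125
  green round: 607 × 3/16 = 113.8125
  green wrinkled: 607 × 1/16 = 37.9375
χ² = Σ (O − E)² / E
  yellow round: (314 − 341.4375)² / 341.4375 = 2.2048
  yellow wrinkled: (132 − 113.8125)² / 113.8125 = 2.9064
  green round: (131 − 113.8125)² / 113.8125 = 2.5956
  green wrinkled: (30 − 37.9375)² / 37.9375 = 1.6607
χ² = 2.2048 + 2.9064 + 2.5956 + 1.6607 = 9.3675 ≈ 9.368

9.368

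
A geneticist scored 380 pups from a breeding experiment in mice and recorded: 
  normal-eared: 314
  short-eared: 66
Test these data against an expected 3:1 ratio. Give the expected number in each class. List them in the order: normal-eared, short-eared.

285, 95

The 3:1 ratio has 4 parts, so with N = 380 the expected counts are:
  normal-eared: 380 × 3/4 = 285
  short-eared: 380 × 1/4 = 95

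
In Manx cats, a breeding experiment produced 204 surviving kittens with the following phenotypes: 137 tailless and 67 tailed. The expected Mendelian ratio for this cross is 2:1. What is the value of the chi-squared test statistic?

The 2:1 ratio has 3 parts, so with N = 204 the expected counts are:
  tailless: 204 × 2/3 = 136
  tailed: 204 × 1/3 = 68
χ² = Σ (O − E)² / E
  tailless: (137 − 136)² / 136 = 0.0074
  tailed: (67 − 68)² / 68 = 0.0147
χ² = 0.0074 + 0.0147 = 0.0221 ≈ 0.022

0.022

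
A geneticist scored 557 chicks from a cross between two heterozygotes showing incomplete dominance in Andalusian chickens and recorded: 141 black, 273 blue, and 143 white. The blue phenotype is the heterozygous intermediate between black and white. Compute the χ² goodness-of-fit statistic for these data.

With incomplete dominance, a heterozygote × heterozygote cross gives a 1:2:1 phenotypic ratio.
Under the 1:2:1 hypothesis (Σ ratio = 4, N = 557):
  black: 557 × 1/4 = 139.25
  blue: 557 × 2/4 = 278.5
  white: 557 × 1/4 = 139.25
χ² = Σ (O − E)² / E
  black: (141 − 139.25)² / 139.25 = 0.0220
  blue: (273 − 278.5)² / 278.5 = 0.1086
  white: (143 − 139.25)² / 139.25 = 0.1010
χ² = 0.0220 + 0.1086 + 0.1010 = 0.2316 ≈ 0.232

0.232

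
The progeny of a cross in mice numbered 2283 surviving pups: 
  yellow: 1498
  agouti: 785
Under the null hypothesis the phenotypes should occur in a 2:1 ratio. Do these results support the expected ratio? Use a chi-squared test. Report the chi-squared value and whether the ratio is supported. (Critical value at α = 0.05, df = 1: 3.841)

The 2:1 ratio has 3 parts, so with N = 2283 the expected counts are:
  yellow: 2283 × 2/3 = 1522
  agouti: 2283 × 1/3 = 761
χ² = Σ (O − E)² / E
  yellow: (1498 − 1522)² / 1522 = 0.3784
  agouti: (785 − 761)² / 761 = 0.7569
χ² = 0.3784 + 0.7569 = 1.1353 ≈ 1.135
Degrees of freedom = 2 − 1 = 1; critical value at α = 0.05 is 3.841.
Since 1.135 < 3.841, we fail to reject the null hypothesis — the data are consistent with the 2:1 ratio.

1.135; consistent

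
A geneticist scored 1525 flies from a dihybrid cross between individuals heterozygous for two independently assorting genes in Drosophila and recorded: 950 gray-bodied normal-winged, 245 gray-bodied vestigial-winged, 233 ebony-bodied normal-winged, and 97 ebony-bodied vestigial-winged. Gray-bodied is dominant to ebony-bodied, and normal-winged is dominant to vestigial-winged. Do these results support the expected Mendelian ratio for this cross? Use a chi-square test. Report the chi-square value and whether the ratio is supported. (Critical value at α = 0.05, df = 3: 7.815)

25.599; not consistent

A dihybrid F₂ with independent assortment and complete dominance at both loci gives a 9:3:3:1 phenotypic ratio.
Total ratio parts = 16. Expected numbers out of 1525:
  gray-bodied normal-winged: 1525 × 9/16 = 857.8125
  gray-bodied vestigial-winged: 1525 × 3/16 = 285.9375
  ebony-bodied normal-winged: 1525 × 3/16 = 285.9375
  ebony-bodied vestigial-winged: 1525 × 1/16 = 95.3125
χ² = Σ (O − E)² / E
  gray-bodied normal-winged: (950 − 857.8125)² / 857.8125 = 9.9072
  gray-bodied vestigial-winged: (245 − 285.9375)² / 285.9375 = 5.8610
  ebony-bodied normal-winged: (233 − 285.9375)² / 285.9375 = 9.8007
  ebony-bodied vestigial-winged: (97 − 95.3125)² / 95.3125 = 0.0299
χ² = 9.9072 + 5.8610 + 9.8007 + 0.0299 = 25.5988 ≈ 25.599
Degrees of freedom = 4 − 1 = 3; critical value at α = 0.05 is 7.815.
Since 25.599 > 7.815, we reject the null hypothesis — the data do not fit the 9:3:3:1 ratio.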